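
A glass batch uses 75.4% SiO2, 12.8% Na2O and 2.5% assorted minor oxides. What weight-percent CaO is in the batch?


Pieces sum to 100%:
  CaO = 100 - (SiO2 + Na2O + others)
  CaO = 100 - (75.4 + 12.8 + 2.5) = 9.3%

9.3%


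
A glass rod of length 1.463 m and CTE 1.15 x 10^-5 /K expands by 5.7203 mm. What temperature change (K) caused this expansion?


Rearrange dL = alpha * L0 * dT for dT:
  dT = dL / (alpha * L0)
  dL (m) = 5.7203 / 1000 = 0.0057203
  dT = 0.0057203 / ((1.15 x 10^-5) * 1.463) = 340.0 K

340.0 K


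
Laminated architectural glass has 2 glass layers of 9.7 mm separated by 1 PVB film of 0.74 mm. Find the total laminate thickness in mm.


Total thickness = glass contribution + PVB contribution
  Glass: 2 * 9.7 = 19.4 mm
  PVB: 1 * 0.74 = 0.74 mm
  Total = 19.4 + 0.74 = 20.14 mm

20.14 mm


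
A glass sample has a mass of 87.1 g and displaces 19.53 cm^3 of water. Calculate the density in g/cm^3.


Use the definition of density:
  rho = mass / volume
  rho = 87.1 / 19.53 = 4.46 g/cm^3

4.46 g/cm^3


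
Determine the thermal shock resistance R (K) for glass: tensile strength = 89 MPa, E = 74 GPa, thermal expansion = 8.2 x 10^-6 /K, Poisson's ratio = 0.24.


Thermal shock resistance: R = sigma * (1 - nu) / (E * alpha)
  Numerator = 89 * (1 - 0.24) = 67.64
  Denominator = 74 * 1000 * (8.2 x 10^-6) = 0.6068
  R = 67.64 / 0.6068 = 111.5 K

111.5 K


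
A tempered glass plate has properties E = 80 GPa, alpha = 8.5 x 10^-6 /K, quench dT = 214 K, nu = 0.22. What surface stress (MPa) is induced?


Tempering stress: sigma = E * alpha * dT / (1 - nu)
  E (MPa) = 80 * 1000 = 80000
  Numerator = 80000 * (8.5 x 10^-6) * 214 = 145.52
  Denominator = 1 - 0.22 = 0.78
  sigma = 145.52 / 0.78 = 186.6 MPa

186.6 MPa


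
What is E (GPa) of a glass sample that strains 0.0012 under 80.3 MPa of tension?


Young's modulus: E = stress / strain
  E = 80.3 MPa / 0.0012 = 66916.67 MPa
Convert to GPa: 66916.67 / 1000 = 66.92 GPa

66.92 GPa


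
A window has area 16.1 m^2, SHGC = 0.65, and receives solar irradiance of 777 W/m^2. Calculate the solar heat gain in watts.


Solar heat gain: Q = Area * SHGC * Irradiance
  Q = 16.1 * 0.65 * 777 = 8131.3 W

8131.3 W


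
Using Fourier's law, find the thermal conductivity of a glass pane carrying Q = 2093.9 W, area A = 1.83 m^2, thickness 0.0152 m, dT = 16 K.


Fourier's law rearranged: k = Q * t / (A * dT)
  Numerator = 2093.9 * 0.0152 = 31.82728
  Denominator = 1.83 * 16 = 29.28
  k = 31.82728 / 29.28 = 1.087 W/mK

1.087 W/mK


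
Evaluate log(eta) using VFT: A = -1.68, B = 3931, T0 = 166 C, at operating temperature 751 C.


VFT equation: log(eta) = A + B / (T - T0)
  T - T0 = 751 - 166 = 585
  B / (T - T0) = 3931 / 585 = 6.72
  log(eta) = -1.68 + 6.72 = 5.04

5.04


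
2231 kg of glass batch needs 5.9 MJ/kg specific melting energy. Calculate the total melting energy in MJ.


Total energy = mass * specific energy
  E = 2231 * 5.9 = 13162.9 MJ

13162.9 MJ


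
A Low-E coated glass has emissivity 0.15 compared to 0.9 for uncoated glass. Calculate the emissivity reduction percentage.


Percentage reduction = (1 - coated/uncoated) * 100
  Ratio = 0.15 / 0.9 = 0.1667
  Reduction = (1 - 0.1667) * 100 = 83.3%

83.3%


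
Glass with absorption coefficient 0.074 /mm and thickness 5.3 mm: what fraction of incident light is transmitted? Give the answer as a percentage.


Beer-Lambert law: T = exp(-alpha * thickness)
  exponent = -0.074 * 5.3 = -0.3922
  T = exp(-0.3922) = 0.6756
  Percentage = 0.6756 * 100 = 67.56%

67.56%


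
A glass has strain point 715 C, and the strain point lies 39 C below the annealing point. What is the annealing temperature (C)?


T_anneal = T_strain + gap:
  T_anneal = 715 + 39 = 754 C

754 C


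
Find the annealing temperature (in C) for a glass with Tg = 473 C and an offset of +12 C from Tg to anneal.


The annealing temperature is Tg plus the offset:
  T_anneal = 473 + 12 = 485 C

485 C


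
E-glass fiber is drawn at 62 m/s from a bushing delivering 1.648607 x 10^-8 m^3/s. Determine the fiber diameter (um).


Cross-sectional area from continuity:
  A = Q / v = 1.648607 x 10^-8 / 62 = 2.659044 x 10^-10 m^2
Diameter from circular cross-section:
  d = sqrt(4A / pi) * 10^6 (m -> um)
  d = sqrt(4 * 2.659044 x 10^-10 / pi) * 10^6 = 18.4 um

18.4 um


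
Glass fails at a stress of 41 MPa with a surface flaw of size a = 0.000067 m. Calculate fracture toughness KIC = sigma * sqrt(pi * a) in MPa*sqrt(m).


Fracture toughness: KIC = sigma * sqrt(pi * a)
  pi * a = pi * 0.000067 = 0.000210487
  sqrt(pi * a) = 0.014508
  KIC = 41 * 0.014508 = 0.595 MPa*sqrt(m)

0.595 MPa*sqrt(m)


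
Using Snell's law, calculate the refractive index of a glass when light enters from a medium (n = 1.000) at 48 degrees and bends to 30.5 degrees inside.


Apply Snell's law: n1 * sin(theta1) = n2 * sin(theta2)
  n2 = n1 * sin(theta1) / sin(theta2)
  sin(48) = 0.743145
  sin(30.5) = 0.507538
  n2 = 1.000 * 0.743145 / 0.507538 = 1.4642

1.4642


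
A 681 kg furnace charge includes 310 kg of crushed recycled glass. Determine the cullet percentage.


Cullet ratio = (cullet mass / total batch mass) * 100
  Ratio = 310 / 681 * 100 = 45.52%

45.52%


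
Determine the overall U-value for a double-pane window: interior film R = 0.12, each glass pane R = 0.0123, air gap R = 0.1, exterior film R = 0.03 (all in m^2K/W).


Total thermal resistance (series):
  R_total = R_in + R_glass + R_air + R_glass + R_out
  R_total = 0.12 + 0.0123 + 0.1 + 0.0123 + 0.03 = 0.2746 m^2K/W
U-value = 1 / R_total = 1 / 0.2746 = 3.642 W/m^2K

3.642 W/m^2K


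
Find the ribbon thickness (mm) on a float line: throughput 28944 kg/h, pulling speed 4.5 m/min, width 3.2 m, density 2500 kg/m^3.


Ribbon cross-section from mass balance:
  Volume rate = throughput / density = 28944 / 2500 = 11.5776 m^3/h
  thickness = volume rate / (speed * 60 * width), i.e.
  thickness = throughput / (60 * speed * width * density) * 1000
  thickness = 28944 / (60 * 4.5 * 3.2 * 2500) * 1000 = 13.4 mm

13.4 mm


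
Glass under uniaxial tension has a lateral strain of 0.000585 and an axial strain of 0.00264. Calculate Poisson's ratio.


Poisson's ratio: nu = lateral strain / axial strain
  nu = 0.000585 / 0.00264 = 0.2216

0.2216


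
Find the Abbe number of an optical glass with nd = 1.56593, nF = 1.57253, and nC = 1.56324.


Abbe number formula: Vd = (nd - 1) / (nF - nC)
  nd - 1 = 1.56593 - 1 = 0.56593
  nF - nC = 1.57253 - 1.56324 = 0.00929
  Vd = 0.56593 / 0.00929 = 60.92

60.92


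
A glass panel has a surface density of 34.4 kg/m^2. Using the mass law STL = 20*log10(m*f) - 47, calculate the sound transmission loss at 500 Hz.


Mass law: STL = 20 * log10(m * f) - 47
  m * f = 34.4 * 500 = 17200
  log10(17200) = 4.23553
  STL = 20 * 4.23553 - 47 = 84.7106 - 47 = 37.7 dB

37.7 dB


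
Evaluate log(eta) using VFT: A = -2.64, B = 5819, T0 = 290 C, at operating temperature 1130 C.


VFT equation: log(eta) = A + B / (T - T0)
  T - T0 = 1130 - 290 = 840
  B / (T - T0) = 5819 / 840 = 6.927
  log(eta) = -2.64 + 6.927 = 4.287

4.287


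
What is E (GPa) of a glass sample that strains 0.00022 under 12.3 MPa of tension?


Young's modulus: E = stress / strain
  E = 12.3 MPa / 0.00022 = 55909.09 MPa
Convert to GPa: 55909.09 / 1000 = 55.91 GPa

55.91 GPa


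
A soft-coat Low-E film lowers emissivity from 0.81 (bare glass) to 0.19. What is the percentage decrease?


Percentage reduction = (1 - coated/uncoated) * 100
  Ratio = 0.19 / 0.81 = 0.2346
  Reduction = (1 - 0.2346) * 100 = 76.5%

76.5%


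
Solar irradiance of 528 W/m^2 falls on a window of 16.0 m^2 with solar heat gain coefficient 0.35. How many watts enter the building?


Solar heat gain: Q = Area * SHGC * Irradiance
  Q = 16.0 * 0.35 * 528 = 2956.8 W

2956.8 W


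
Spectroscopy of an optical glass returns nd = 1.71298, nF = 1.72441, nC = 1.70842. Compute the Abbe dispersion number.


Abbe number formula: Vd = (nd - 1) / (nF - nC)
  nd - 1 = 1.71298 - 1 = 0.71298
  nF - nC = 1.72441 - 1.70842 = 0.01599
  Vd = 0.71298 / 0.01599 = 44.59

44.59


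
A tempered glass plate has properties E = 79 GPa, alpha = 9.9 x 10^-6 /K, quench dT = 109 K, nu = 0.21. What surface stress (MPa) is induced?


Tempering stress: sigma = E * alpha * dT / (1 - nu)
  E (MPa) = 79 * 1000 = 79000
  Numerator = 79000 * (9.9 x 10^-6) * 109 = 85.2489
  Denominator = 1 - 0.21 = 0.79
  sigma = 85.2489 / 0.79 = 107.9 MPa

107.9 MPa


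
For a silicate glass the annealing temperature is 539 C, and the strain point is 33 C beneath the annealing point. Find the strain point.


Strain point = annealing point - difference:
  T_strain = 539 - 33 = 506 C

506 C


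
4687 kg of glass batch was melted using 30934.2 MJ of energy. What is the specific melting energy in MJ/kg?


Rearrange E = m * s for s:
  s = E / m
  s = 30934.2 / 4687 = 6.6 MJ/kg

6.6 MJ/kg


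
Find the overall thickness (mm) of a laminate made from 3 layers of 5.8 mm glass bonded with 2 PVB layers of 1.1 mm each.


Total thickness = glass contribution + PVB contribution
  Glass: 3 * 5.8 = 17.4 mm
  PVB: 2 * 1.1 = 2.2 mm
  Total = 17.4 + 2.2 = 19.6 mm

19.6 mm


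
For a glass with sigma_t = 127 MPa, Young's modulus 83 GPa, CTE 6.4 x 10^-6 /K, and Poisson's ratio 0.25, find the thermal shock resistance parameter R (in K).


Thermal shock resistance: R = sigma * (1 - nu) / (E * alpha)
  Numerator = 127 * (1 - 0.25) = 95.25
  Denominator = 83 * 1000 * (6.4 x 10^-6) = 0.5312
  R = 95.25 / 0.5312 = 179.3 K

179.3 K


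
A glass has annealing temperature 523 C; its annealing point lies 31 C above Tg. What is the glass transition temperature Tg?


Rearrange T_anneal = Tg + offset for Tg:
  Tg = T_anneal - offset = 523 - 31 = 492 C

492 C


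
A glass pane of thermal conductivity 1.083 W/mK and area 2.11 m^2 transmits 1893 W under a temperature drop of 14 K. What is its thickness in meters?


Fourier's law: t = k * A * dT / Q
  t = 1.083 * 2.11 * 14 / 1893
  t = 31.99182 / 1893 = 0.0169 m

0.0169 m


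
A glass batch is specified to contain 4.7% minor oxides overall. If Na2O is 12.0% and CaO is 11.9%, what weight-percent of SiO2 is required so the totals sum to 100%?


Known pieces sum to 100%:
  SiO2 = 100 - (others + Na2O + CaO)
  SiO2 = 100 - (4.7 + 12.0 + 11.9) = 71.4%

71.4%


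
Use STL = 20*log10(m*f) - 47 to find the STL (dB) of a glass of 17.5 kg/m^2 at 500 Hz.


Mass law: STL = 20 * log10(m * f) - 47
  m * f = 17.5 * 500 = 8750
  log10(8750) = 3.94201
  STL = 20 * 3.94201 - 47 = 78.8402 - 47 = 31.8 dB

31.8 dB


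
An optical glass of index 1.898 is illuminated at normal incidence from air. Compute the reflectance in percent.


Fresnel reflectance at normal incidence:
  R = ((n - 1)/(n + 1))^2
  (n - 1)/(n + 1) = (1.898 - 1)/(1.898 + 1) = 0.309869
  R = 0.309869^2 = 0.0960188
  R(%) = 0.0960188 * 100 = 9.602%

9.602%


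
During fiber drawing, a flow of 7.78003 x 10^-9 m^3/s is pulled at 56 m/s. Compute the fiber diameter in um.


Cross-sectional area from continuity:
  A = Q / v = 7.78003 x 10^-9 / 56 = 1.389291 x 10^-10 m^2
Diameter from circular cross-section:
  d = sqrt(4A / pi) * 10^6 (m -> um)
  d = sqrt(4 * 1.389291 x 10^-10 / pi) * 10^6 = 13.3 um

13.3 um


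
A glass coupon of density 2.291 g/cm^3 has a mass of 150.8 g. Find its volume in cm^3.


Rearrange rho = m / V:
  V = m / rho
  V = 150.8 / 2.291 = 65.823 cm^3

65.823 cm^3


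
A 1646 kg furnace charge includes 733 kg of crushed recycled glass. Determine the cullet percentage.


Cullet ratio = (cullet mass / total batch mass) * 100
  Ratio = 733 / 1646 * 100 = 44.53%

44.53%


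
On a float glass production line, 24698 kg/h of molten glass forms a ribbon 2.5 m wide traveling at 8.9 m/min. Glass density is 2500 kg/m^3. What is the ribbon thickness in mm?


Ribbon cross-section from mass balance:
  Volume rate = throughput / density = 24698 / 2500 = 9.8792 m^3/h
  thickness = volume rate / (speed * 60 * width), i.e.
  thickness = throughput / (60 * speed * width * density) * 1000
  thickness = 24698 / (60 * 8.9 * 2.5 * 2500) * 1000 = 7.4 mm

7.4 mm


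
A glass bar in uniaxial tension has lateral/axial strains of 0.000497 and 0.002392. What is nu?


Poisson's ratio: nu = lateral strain / axial strain
  nu = 0.000497 / 0.002392 = 0.2078

0.2078


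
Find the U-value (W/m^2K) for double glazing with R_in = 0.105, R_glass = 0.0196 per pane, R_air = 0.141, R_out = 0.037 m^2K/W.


Total thermal resistance (series):
  R_total = R_in + R_glass + R_air + R_glass + R_out
  R_total = 0.105 + 0.0196 + 0.141 + 0.0196 + 0.037 = 0.3222 m^2K/W
U-value = 1 / R_total = 1 / 0.3222 = 3.104 W/m^2K

3.104 W/m^2K


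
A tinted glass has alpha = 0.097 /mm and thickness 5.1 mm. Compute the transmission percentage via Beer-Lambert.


Beer-Lambert law: T = exp(-alpha * thickness)
  exponent = -0.097 * 5.1 = -0.4947
  T = exp(-0.4947) = 0.6098
  Percentage = 0.6098 * 100 = 60.98%

60.98%


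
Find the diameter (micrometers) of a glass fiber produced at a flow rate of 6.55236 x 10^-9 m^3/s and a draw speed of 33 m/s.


Cross-sectional area from continuity:
  A = Q / v = 6.55236 x 10^-9 / 33 = 1.985564 x 10^-10 m^2
Diameter from circular cross-section:
  d = sqrt(4A / pi) * 10^6 (m -> um)
  d = sqrt(4 * 1.985564 x 10^-10 / pi) * 10^6 = 15.9 um

15.9 um


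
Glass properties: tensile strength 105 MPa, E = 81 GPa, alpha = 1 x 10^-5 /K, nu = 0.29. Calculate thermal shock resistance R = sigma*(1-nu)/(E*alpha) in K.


Thermal shock resistance: R = sigma * (1 - nu) / (E * alpha)
  Numerator = 105 * (1 - 0.29) = 74.55
  Denominator = 81 * 1000 * (1 x 10^-5) = 0.81
  R = 74.55 / 0.81 = 92.0 K

92.0 K


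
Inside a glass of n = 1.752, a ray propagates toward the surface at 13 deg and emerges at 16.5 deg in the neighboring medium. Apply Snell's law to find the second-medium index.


Apply Snell's law: n1 * sin(theta1) = n2 * sin(theta2)
  n2 = n1 * sin(theta1) / sin(theta2)
  sin(13) = 0.224951
  sin(16.5) = 0.284015
  n2 = 1.752 * 0.224951 / 0.284015 = 1.3877

1.3877


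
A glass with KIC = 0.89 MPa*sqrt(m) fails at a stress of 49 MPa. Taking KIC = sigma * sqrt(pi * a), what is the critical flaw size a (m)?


Rearrange KIC = sigma * sqrt(pi * a):
  sqrt(pi * a) = KIC / sigma
  sqrt(pi * a) = 0.89 / 49 = 0.018163
  a = (KIC / sigma)^2 / pi
  a = 0.018163^2 / pi = 0.000105 m

0.000105 m


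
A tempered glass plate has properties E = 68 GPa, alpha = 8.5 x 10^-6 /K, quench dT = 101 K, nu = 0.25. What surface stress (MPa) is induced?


Tempering stress: sigma = E * alpha * dT / (1 - nu)
  E (MPa) = 68 * 1000 = 68000
  Numerator = 68000 * (8.5 x 10^-6) * 101 = 58.378
  Denominator = 1 - 0.25 = 0.75
  sigma = 58.378 / 0.75 = 77.8 MPa

77.8 MPa


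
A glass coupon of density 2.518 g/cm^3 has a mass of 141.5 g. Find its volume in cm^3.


Rearrange rho = m / V:
  V = m / rho
  V = 141.5 / 2.518 = 56.195 cm^3

56.195 cm^3


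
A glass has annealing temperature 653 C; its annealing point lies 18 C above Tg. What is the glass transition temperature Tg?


Rearrange T_anneal = Tg + offset for Tg:
  Tg = T_anneal - offset = 653 - 18 = 635 C

635 C


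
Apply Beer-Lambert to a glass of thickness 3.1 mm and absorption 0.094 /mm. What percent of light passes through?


Beer-Lambert law: T = exp(-alpha * thickness)
  exponent = -0.094 * 3.1 = -0.2914
  T = exp(-0.2914) = 0.7472
  Percentage = 0.7472 * 100 = 74.72%

74.72%


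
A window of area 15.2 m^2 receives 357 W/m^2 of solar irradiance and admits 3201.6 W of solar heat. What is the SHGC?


Rearrange Q = Area * SHGC * Irradiance:
  SHGC = Q / (Area * Irradiance)
  SHGC = 3201.6 / (15.2 * 357) = 0.59

0.59


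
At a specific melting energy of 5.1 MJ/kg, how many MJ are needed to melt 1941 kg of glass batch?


Total energy = mass * specific energy
  E = 1941 * 5.1 = 9899.1 MJ

9899.1 MJ


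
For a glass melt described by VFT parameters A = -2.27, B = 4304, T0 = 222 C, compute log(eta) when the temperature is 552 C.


VFT equation: log(eta) = A + B / (T - T0)
  T - T0 = 552 - 222 = 330
  B / (T - T0) = 4304 / 330 = 13.042
  log(eta) = -2.27 + 13.042 = 10.772

10.772


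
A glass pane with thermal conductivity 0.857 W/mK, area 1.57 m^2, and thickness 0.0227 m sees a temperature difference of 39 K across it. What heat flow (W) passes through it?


Fourier's law: Q = k * A * dT / t
  Q = 0.857 * 1.57 * 39 / 0.0227
  Q = 52.47411 / 0.0227 = 2311.6 W

2311.6 W


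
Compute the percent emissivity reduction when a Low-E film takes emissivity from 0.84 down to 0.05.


Percentage reduction = (1 - coated/uncoated) * 100
  Ratio = 0.05 / 0.84 = 0.0595
  Reduction = (1 - 0.0595) * 100 = 94.0%

94.0%


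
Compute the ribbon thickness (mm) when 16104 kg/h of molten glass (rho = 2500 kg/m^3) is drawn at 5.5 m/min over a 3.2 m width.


Ribbon cross-section from mass balance:
  Volume rate = throughput / density = 16104 / 2500 = 6.4416 m^3/h
  thickness = volume rate / (speed * 60 * width), i.e.
  thickness = throughput / (60 * speed * width * density) * 1000
  thickness = 16104 / (60 * 5.5 * 3.2 * 2500) * 1000 = 6.1 mm

6.1 mm


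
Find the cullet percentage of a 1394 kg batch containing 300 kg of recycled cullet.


Cullet ratio = (cullet mass / total batch mass) * 100
  Ratio = 300 / 1394 * 100 = 21.52%

21.52%


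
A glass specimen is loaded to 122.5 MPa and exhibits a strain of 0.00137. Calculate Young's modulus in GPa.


Young's modulus: E = stress / strain
  E = 122.5 MPa / 0.00137 = 89416.06 MPa
Convert to GPa: 89416.06 / 1000 = 89.42 GPa

89.42 GPa


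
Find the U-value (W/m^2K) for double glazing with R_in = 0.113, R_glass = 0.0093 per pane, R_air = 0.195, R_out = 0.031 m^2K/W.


Total thermal resistance (series):
  R_total = R_in + R_glass + R_air + R_glass + R_out
  R_total = 0.113 + 0.0093 + 0.195 + 0.0093 + 0.031 = 0.3576 m^2K/W
U-value = 1 / R_total = 1 / 0.3576 = 2.796 W/m^2K

2.796 W/m^2K


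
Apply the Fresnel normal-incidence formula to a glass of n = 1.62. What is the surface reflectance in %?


Fresnel reflectance at normal incidence:
  R = ((n - 1)/(n + 1))^2
  (n - 1)/(n + 1) = (1.62 - 1)/(1.62 + 1) = 0.236641
  R = 0.236641^2 = 0.055999
  R(%) = 0.055999 * 100 = 5.6%

5.6%


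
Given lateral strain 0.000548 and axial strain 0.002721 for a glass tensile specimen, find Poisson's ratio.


Poisson's ratio: nu = lateral strain / axial strain
  nu = 0.000548 / 0.002721 = 0.2014

0.2014


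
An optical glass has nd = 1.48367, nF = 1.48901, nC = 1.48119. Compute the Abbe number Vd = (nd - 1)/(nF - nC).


Abbe number formula: Vd = (nd - 1) / (nF - nC)
  nd - 1 = 1.48367 - 1 = 0.48367
  nF - nC = 1.48901 - 1.48119 = 0.00782
  Vd = 0.48367 / 0.00782 = 61.85

61.85


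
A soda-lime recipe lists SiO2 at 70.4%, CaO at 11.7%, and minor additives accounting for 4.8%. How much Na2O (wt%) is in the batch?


Pieces sum to 100%:
  Na2O = 100 - (SiO2 + CaO + others)
  Na2O = 100 - (70.4 + 11.7 + 4.8) = 13.1%

13.1%


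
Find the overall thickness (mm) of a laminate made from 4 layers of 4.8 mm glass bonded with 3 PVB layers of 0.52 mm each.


Total thickness = glass contribution + PVB contribution
  Glass: 4 * 4.8 = 19.2 mm
  PVB: 3 * 0.52 = 1.56 mm
  Total = 19.2 + 1.56 = 20.76 mm

20.76 mm


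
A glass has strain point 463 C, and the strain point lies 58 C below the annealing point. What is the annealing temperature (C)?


T_anneal = T_strain + gap:
  T_anneal = 463 + 58 = 521 C

521 C


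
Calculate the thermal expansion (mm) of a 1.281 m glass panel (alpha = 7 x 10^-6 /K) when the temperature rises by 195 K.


Thermal expansion formula: dL = alpha * L0 * dT
  dL = (7 x 10^-6) * 1.281 * 195 = 0.00174856 m
Convert to mm: 0.00174856 * 1000 = 1.7486 mm

1.7486 mm


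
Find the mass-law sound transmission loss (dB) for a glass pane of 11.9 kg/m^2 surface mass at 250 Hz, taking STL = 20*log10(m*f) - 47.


Mass law: STL = 20 * log10(m * f) - 47
  m * f = 11.9 * 250 = 2975
  log10(2975) = 3.47349
  STL = 20 * 3.47349 - 47 = 69.4698 - 47 = 22.5 dB

22.5 dB


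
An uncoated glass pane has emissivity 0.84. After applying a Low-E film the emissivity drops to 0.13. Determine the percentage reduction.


Percentage reduction = (1 - coated/uncoated) * 100
  Ratio = 0.13 / 0.84 = 0.1548
  Reduction = (1 - 0.1548) * 100 = 84.5%

84.5%


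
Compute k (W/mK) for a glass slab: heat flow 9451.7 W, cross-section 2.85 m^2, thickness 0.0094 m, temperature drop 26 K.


Fourier's law rearranged: k = Q * t / (A * dT)
  Numerator = 9451.7 * 0.0094 = 88.84598
  Denominator = 2.85 * 26 = 74.1
  k = 88.84598 / 74.1 = 1.199 W/mK

1.199 W/mK


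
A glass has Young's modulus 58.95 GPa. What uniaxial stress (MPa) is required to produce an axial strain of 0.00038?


Rearrange E = sigma / epsilon:
  sigma = E * epsilon
  E (MPa) = 58.95 * 1000 = 58950
  sigma = 58950 * 0.00038 = 22.4 MPa

22.4 MPa


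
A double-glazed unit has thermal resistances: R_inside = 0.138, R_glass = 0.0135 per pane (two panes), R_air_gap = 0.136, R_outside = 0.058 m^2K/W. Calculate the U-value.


Total thermal resistance (series):
  R_total = R_in + R_glass + R_air + R_glass + R_out
  R_total = 0.138 + 0.0135 + 0.136 + 0.0135 + 0.058 = 0.359 m^2K/W
U-value = 1 / R_total = 1 / 0.359 = 2.786 W/m^2K

2.786 W/m^2K


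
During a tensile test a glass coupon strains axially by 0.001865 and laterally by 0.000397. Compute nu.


Poisson's ratio: nu = lateral strain / axial strain
  nu = 0.000397 / 0.001865 = 0.2129

0.2129


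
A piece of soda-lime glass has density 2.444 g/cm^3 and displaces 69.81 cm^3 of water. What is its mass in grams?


Rearrange rho = m / V:
  m = rho * V
  m = 2.444 * 69.81 = 170.616 g

170.616 g


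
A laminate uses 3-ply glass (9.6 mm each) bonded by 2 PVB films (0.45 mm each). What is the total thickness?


Total thickness = glass contribution + PVB contribution
  Glass: 3 * 9.6 = 28.8 mm
  PVB: 2 * 0.45 = 0.9 mm
  Total = 28.8 + 0.9 = 29.7 mm

29.7 mm


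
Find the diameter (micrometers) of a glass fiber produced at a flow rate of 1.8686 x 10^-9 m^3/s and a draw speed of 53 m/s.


Cross-sectional area from continuity:
  A = Q / v = 1.8686 x 10^-9 / 53 = 3.52566 x 10^-11 m^2
Diameter from circular cross-section:
  d = sqrt(4A / pi) * 10^6 (m -> um)
  d = sqrt(4 * 3.52566 x 10^-11 / pi) * 10^6 = 6.7 um

6.7 um


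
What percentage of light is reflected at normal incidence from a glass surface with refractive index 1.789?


Fresnel reflectance at normal incidence:
  R = ((n - 1)/(n + 1))^2
  (n - 1)/(n + 1) = (1.789 - 1)/(1.789 + 1) = 0.282897
  R = 0.282897^2 = 0.0800307
  R(%) = 0.0800307 * 100 = 8.003%

8.003%


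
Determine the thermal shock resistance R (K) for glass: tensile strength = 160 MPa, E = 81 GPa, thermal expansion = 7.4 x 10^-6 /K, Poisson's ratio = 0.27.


Thermal shock resistance: R = sigma * (1 - nu) / (E * alpha)
  Numerator = 160 * (1 - 0.27) = 116.8
  Denominator = 81 * 1000 * (7.4 x 10^-6) = 0.5994
  R = 116.8 / 0.5994 = 194.9 K

194.9 K


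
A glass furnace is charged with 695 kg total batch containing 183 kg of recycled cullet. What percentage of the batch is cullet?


Cullet ratio = (cullet mass / total batch mass) * 100
  Ratio = 183 / 695 * 100 = 26.33%

26.33%


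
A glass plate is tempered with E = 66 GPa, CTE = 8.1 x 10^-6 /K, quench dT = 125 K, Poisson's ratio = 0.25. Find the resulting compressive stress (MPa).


Tempering stress: sigma = E * alpha * dT / (1 - nu)
  E (MPa) = 66 * 1000 = 66000
  Numerator = 66000 * (8.1 x 10^-6) * 125 = 66.825
  Denominator = 1 - 0.25 = 0.75
  sigma = 66.825 / 0.75 = 89.1 MPa

89.1 MPa


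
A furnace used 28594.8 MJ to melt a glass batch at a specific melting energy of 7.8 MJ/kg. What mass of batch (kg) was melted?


Rearrange E = m * s for m:
  m = E / s
  m = 28594.8 / 7.8 = 3666.0 kg

3666.0 kg


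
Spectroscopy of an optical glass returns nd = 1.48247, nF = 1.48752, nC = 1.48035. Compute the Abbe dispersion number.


Abbe number formula: Vd = (nd - 1) / (nF - nC)
  nd - 1 = 1.48247 - 1 = 0.48247
  nF - nC = 1.48752 - 1.48035 = 0.00717
  Vd = 0.48247 / 0.00717 = 67.29

67.29


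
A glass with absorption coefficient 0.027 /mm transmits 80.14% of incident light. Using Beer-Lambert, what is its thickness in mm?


Rearrange T = exp(-alpha * thickness):
  thickness = -ln(T) / alpha
  T = 80.14/100 = 0.8014
  ln(T) = -0.2214
  -ln(T) = 0.2214
  thickness = 0.2214 / 0.027 = 8.2 mm

8.2 mm


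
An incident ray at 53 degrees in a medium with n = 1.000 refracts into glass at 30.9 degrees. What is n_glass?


Apply Snell's law: n1 * sin(theta1) = n2 * sin(theta2)
  n2 = n1 * sin(theta1) / sin(theta2)
  sin(53) = 0.798636
  sin(30.9) = 0.513541
  n2 = 1.000 * 0.798636 / 0.513541 = 1.5552

1.5552


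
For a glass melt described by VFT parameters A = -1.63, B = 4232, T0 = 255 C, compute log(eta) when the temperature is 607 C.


VFT equation: log(eta) = A + B / (T - T0)
  T - T0 = 607 - 255 = 352
  B / (T - T0) = 4232 / 352 = 12.023
  log(eta) = -1.63 + 12.023 = 10.393

10.393


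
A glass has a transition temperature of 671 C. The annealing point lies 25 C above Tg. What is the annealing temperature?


The annealing temperature is Tg plus the offset:
  T_anneal = 671 + 25 = 696 C

696 C


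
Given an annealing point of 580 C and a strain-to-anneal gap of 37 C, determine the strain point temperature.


Strain point = annealing point - difference:
  T_strain = 580 - 37 = 543 C

543 C


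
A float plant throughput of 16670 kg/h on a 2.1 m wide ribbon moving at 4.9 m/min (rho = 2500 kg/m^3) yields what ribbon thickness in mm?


Ribbon cross-section from mass balance:
  Volume rate = throughput / density = 16670 / 2500 = 6.668 m^3/h
  thickness = volume rate / (speed * 60 * width), i.e.
  thickness = throughput / (60 * speed * width * density) * 1000
  thickness = 16670 / (60 * 4.9 * 2.1 * 2500) * 1000 = 10.8 mm

10.8 mm


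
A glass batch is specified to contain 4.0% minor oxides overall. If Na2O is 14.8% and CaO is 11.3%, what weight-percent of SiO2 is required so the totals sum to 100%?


Known pieces sum to 100%:
  SiO2 = 100 - (others + Na2O + CaO)
  SiO2 = 100 - (4.0 + 14.8 + 11.3) = 69.9%

69.9%


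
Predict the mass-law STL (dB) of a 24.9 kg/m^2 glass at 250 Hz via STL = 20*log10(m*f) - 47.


Mass law: STL = 20 * log10(m * f) - 47
  m * f = 24.9 * 250 = 6225
  log10(6225) = 3.79414
  STL = 20 * 3.79414 - 47 = 75.8828 - 47 = 28.9 dB

28.9 dB


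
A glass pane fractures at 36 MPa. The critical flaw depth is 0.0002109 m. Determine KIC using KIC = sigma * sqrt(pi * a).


Fracture toughness: KIC = sigma * sqrt(pi * a)
  pi * a = pi * 0.0002109 = 0.000662562
  sqrt(pi * a) = 0.02574
  KIC = 36 * 0.02574 = 0.927 MPa*sqrt(m)

0.927 MPa*sqrt(m)


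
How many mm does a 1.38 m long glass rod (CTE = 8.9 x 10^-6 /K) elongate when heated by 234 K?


Thermal expansion formula: dL = alpha * L0 * dT
  dL = (8.9 x 10^-6) * 1.38 * 234 = 0.00287399 m
Convert to mm: 0.00287399 * 1000 = 2.874 mm

2.874 mm


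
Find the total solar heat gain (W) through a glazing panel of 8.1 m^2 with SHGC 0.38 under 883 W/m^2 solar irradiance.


Solar heat gain: Q = Area * SHGC * Irradiance
  Q = 8.1 * 0.38 * 883 = 2717.9 W

2717.9 W


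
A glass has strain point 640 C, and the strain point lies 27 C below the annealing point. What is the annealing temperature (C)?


T_anneal = T_strain + gap:
  T_anneal = 640 + 27 = 667 C

667 C


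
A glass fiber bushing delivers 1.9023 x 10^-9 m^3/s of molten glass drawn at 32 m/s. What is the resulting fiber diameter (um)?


Cross-sectional area from continuity:
  A = Q / v = 1.9023 x 10^-9 / 32 = 5.944687 x 10^-11 m^2
Diameter from circular cross-section:
  d = sqrt(4A / pi) * 10^6 (m -> um)
  d = sqrt(4 * 5.944687 x 10^-11 / pi) * 10^6 = 8.7 um

8.7 um


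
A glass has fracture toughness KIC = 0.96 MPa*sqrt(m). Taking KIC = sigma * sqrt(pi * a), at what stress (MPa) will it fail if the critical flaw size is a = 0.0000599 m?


Rearrange KIC = sigma * sqrt(pi * a):
  sigma = KIC / sqrt(pi * a)
  sqrt(pi * 0.0000599) = 0.013718
  sigma = 0.96 / 0.013718 = 69.98 MPa

69.98 MPa


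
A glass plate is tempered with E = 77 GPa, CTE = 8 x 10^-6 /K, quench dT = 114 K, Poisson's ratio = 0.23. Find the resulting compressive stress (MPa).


Tempering stress: sigma = E * alpha * dT / (1 - nu)
  E (MPa) = 77 * 1000 = 77000
  Numerator = 77000 * (8 x 10^-6) * 114 = 70.224
  Denominator = 1 - 0.23 = 0.77
  sigma = 70.224 / 0.77 = 91.2 MPa

91.2 MPa


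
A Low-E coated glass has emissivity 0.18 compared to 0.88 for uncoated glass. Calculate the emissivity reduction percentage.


Percentage reduction = (1 - coated/uncoated) * 100
  Ratio = 0.18 / 0.88 = 0.2045
  Reduction = (1 - 0.2045) * 100 = 79.5%

79.5%


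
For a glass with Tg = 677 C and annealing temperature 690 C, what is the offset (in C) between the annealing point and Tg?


Offset = T_anneal - Tg:
  offset = 690 - 677 = 13 C

13 C


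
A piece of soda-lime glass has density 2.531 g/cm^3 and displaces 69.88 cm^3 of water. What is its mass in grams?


Rearrange rho = m / V:
  m = rho * V
  m = 2.531 * 69.88 = 176.866 g

176.866 g


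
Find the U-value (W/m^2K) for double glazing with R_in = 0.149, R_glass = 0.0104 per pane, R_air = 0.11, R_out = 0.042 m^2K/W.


Total thermal resistance (series):
  R_total = R_in + R_glass + R_air + R_glass + R_out
  R_total = 0.149 + 0.0104 + 0.11 + 0.0104 + 0.042 = 0.3218 m^2K/W
U-value = 1 / R_total = 1 / 0.3218 = 3.108 W/m^2K

3.108 W/m^2K


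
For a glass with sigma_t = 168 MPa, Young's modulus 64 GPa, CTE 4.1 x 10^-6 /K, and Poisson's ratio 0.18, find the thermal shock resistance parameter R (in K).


Thermal shock resistance: R = sigma * (1 - nu) / (E * alpha)
  Numerator = 168 * (1 - 0.18) = 137.76
  Denominator = 64 * 1000 * (4.1 x 10^-6) = 0.2624
  R = 137.76 / 0.2624 = 525.0 K

525.0 K


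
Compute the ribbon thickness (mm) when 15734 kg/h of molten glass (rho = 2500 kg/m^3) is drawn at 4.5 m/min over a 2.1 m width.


Ribbon cross-section from mass balance:
  Volume rate = throughput / density = 15734 / 2500 = 6.2936 m^3/h
  thickness = volume rate / (speed * 60 * width), i.e.
  thickness = throughput / (60 * speed * width * density) * 1000
  thickness = 15734 / (60 * 4.5 * 2.1 * 2500) * 1000 = 11.1 mm

11.1 mm


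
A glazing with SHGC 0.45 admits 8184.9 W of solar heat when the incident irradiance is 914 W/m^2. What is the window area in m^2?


Rearrange Q = Area * SHGC * Irradiance:
  Area = Q / (SHGC * Irradiance)
  Area = 8184.9 / (0.45 * 914) = 19.9 m^2

19.9 m^2


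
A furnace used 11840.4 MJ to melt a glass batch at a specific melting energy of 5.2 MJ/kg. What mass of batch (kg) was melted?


Rearrange E = m * s for m:
  m = E / s
  m = 11840.4 / 5.2 = 2277.0 kg

2277.0 kg


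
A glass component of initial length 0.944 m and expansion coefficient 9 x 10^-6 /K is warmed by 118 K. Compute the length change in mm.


Thermal expansion formula: dL = alpha * L0 * dT
  dL = (9 x 10^-6) * 0.944 * 118 = 0.00100253 m
Convert to mm: 0.00100253 * 1000 = 1.0025 mm

1.0025 mm


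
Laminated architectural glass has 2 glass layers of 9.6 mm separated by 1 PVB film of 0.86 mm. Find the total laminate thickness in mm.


Total thickness = glass contribution + PVB contribution
  Glass: 2 * 9.6 = 19.2 mm
  PVB: 1 * 0.86 = 0.86 mm
  Total = 19.2 + 0.86 = 20.06 mm

20.06 mm


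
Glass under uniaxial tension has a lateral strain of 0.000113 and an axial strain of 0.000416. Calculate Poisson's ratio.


Poisson's ratio: nu = lateral strain / axial strain
  nu = 0.000113 / 0.000416 = 0.2716

0.2716


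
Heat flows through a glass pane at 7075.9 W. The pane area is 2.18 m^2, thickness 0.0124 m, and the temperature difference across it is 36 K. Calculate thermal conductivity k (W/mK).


Fourier's law rearranged: k = Q * t / (A * dT)
  Numerator = 7075.9 * 0.0124 = 87.74116
  Denominator = 2.18 * 36 = 78.48
  k = 87.74116 / 78.48 = 1.118 W/mK

1.118 W/mK


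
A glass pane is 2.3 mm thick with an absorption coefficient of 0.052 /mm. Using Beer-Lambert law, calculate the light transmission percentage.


Beer-Lambert law: T = exp(-alpha * thickness)
  exponent = -0.052 * 2.3 = -0.1196
  T = exp(-0.1196) = 0.8873
  Percentage = 0.8873 * 100 = 88.73%

88.73%


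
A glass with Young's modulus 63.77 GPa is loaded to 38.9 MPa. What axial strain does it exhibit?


Rearrange E = sigma / epsilon:
  epsilon = sigma / E
  E (MPa) = 63.77 * 1000 = 63770
  epsilon = 38.9 / 63770 = 0.00061

0.00061


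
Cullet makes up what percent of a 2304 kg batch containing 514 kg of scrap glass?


Cullet ratio = (cullet mass / total batch mass) * 100
  Ratio = 514 / 2304 * 100 = 22.31%

22.31%


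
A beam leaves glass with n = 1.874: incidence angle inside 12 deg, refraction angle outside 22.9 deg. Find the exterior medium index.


Apply Snell's law: n1 * sin(theta1) = n2 * sin(theta2)
  n2 = n1 * sin(theta1) / sin(theta2)
  sin(12) = 0.207912
  sin(22.9) = 0.389124
  n2 = 1.874 * 0.207912 / 0.389124 = 1.0013

1.0013


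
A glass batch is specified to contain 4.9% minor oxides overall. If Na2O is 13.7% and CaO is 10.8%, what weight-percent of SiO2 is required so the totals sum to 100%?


Known pieces sum to 100%:
  SiO2 = 100 - (others + Na2O + CaO)
  SiO2 = 100 - (4.9 + 13.7 + 10.8) = 70.6%

70.6%


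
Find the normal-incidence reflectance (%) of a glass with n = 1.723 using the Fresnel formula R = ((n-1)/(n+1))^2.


Fresnel reflectance at normal incidence:
  R = ((n - 1)/(n + 1))^2
  (n - 1)/(n + 1) = (1.723 - 1)/(1.723 + 1) = 0.265516
  R = 0.265516^2 = 0.0704987
  R(%) = 0.0704987 * 100 = 7.05%

7.05%


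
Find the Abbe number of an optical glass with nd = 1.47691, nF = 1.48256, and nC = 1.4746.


Abbe number formula: Vd = (nd - 1) / (nF - nC)
  nd - 1 = 1.47691 - 1 = 0.47691
  nF - nC = 1.48256 - 1.4746 = 0.00796
  Vd = 0.47691 / 0.00796 = 59.91

59.91


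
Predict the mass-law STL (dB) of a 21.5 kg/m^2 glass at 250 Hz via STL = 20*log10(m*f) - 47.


Mass law: STL = 20 * log10(m * f) - 47
  m * f = 21.5 * 250 = 5375
  log10(5375) = 3.73038
  STL = 20 * 3.73038 - 47 = 74.6076 - 47 = 27.6 dB

27.6 dB


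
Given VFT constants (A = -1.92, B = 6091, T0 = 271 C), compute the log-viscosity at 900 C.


VFT equation: log(eta) = A + B / (T - T0)
  T - T0 = 900 - 271 = 629
  B / (T - T0) = 6091 / 629 = 9.684
  log(eta) = -1.92 + 9.684 = 7.764

7.764


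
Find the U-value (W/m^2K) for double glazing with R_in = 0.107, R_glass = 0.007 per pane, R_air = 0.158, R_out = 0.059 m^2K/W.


Total thermal resistance (series):
  R_total = R_in + R_glass + R_air + R_glass + R_out
  R_total = 0.107 + 0.007 + 0.158 + 0.007 + 0.059 = 0.338 m^2K/W
U-value = 1 / R_total = 1 / 0.338 = 2.959 W/m^2K

2.959 W/m^2K


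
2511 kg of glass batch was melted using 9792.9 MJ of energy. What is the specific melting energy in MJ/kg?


Rearrange E = m * s for s:
  s = E / m
  s = 9792.9 / 2511 = 3.9 MJ/kg

3.9 MJ/kg


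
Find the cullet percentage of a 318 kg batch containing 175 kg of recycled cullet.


Cullet ratio = (cullet mass / total batch mass) * 100
  Ratio = 175 / 318 * 100 = 55.03%

55.03%


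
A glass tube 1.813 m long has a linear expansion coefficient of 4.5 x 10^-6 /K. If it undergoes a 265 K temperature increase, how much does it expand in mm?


Thermal expansion formula: dL = alpha * L0 * dT
  dL = (4.5 x 10^-6) * 1.813 * 265 = 0.002162 m
Convert to mm: 0.002162 * 1000 = 2.162 mm

2.162 mm


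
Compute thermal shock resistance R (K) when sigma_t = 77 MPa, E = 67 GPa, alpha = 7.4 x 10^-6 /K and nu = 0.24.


Thermal shock resistance: R = sigma * (1 - nu) / (E * alpha)
  Numerator = 77 * (1 - 0.24) = 58.52
  Denominator = 67 * 1000 * (7.4 x 10^-6) = 0.4958
  R = 58.52 / 0.4958 = 118.0 K

118.0 K


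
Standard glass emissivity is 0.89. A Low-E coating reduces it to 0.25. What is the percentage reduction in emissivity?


Percentage reduction = (1 - coated/uncoated) * 100
  Ratio = 0.25 / 0.89 = 0.2809
  Reduction = (1 - 0.2809) * 100 = 71.9%

71.9%


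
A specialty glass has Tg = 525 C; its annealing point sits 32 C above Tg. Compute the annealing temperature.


The annealing temperature is Tg plus the offset:
  T_anneal = 525 + 32 = 557 C

557 C


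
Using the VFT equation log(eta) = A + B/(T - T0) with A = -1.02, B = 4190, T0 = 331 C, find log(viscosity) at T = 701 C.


VFT equation: log(eta) = A + B / (T - T0)
  T - T0 = 701 - 331 = 370
  B / (T - T0) = 4190 / 370 = 11.324
  log(eta) = -1.02 + 11.324 = 10.304

10.304


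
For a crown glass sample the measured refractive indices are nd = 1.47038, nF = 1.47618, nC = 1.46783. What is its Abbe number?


Abbe number formula: Vd = (nd - 1) / (nF - nC)
  nd - 1 = 1.47038 - 1 = 0.47038
  nF - nC = 1.47618 - 1.46783 = 0.00835
  Vd = 0.47038 / 0.00835 = 56.33

56.33


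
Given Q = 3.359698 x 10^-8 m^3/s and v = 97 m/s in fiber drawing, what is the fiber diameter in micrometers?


Cross-sectional area from continuity:
  A = Q / v = 3.359698 x 10^-8 / 97 = 3.463606 x 10^-10 m^2
Diameter from circular cross-section:
  d = sqrt(4A / pi) * 10^6 (m -> um)
  d = sqrt(4 * 3.463606 x 10^-10 / pi) * 10^6 = 21.0 um

21.0 um


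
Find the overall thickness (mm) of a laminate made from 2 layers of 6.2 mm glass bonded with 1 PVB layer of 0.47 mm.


Total thickness = glass contribution + PVB contribution
  Glass: 2 * 6.2 = 12.4 mm
  PVB: 1 * 0.47 = 0.47 mm
  Total = 12.4 + 0.47 = 12.87 mm

12.87 mm


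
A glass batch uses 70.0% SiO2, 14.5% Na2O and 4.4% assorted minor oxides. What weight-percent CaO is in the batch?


Pieces sum to 100%:
  CaO = 100 - (SiO2 + Na2O + others)
  CaO = 100 - (70.0 + 14.5 + 4.4) = 11.1%

11.1%


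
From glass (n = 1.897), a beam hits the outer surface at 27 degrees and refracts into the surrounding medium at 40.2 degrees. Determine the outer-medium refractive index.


Apply Snell's law: n1 * sin(theta1) = n2 * sin(theta2)
  n2 = n1 * sin(theta1) / sin(theta2)
  sin(27) = 0.45399
  sin(40.2) = 0.645458
  n2 = 1.897 * 0.45399 / 0.645458 = 1.3343

1.3343


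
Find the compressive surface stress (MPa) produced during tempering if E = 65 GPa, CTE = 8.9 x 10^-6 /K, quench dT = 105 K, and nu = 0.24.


Tempering stress: sigma = E * alpha * dT / (1 - nu)
  E (MPa) = 65 * 1000 = 65000
  Numerator = 65000 * (8.9 x 10^-6) * 105 = 60.7425
  Denominator = 1 - 0.24 = 0.76
  sigma = 60.7425 / 0.76 = 79.9 MPa

79.9 MPa


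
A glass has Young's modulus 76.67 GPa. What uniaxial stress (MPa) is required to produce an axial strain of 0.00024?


Rearrange E = sigma / epsilon:
  sigma = E * epsilon
  E (MPa) = 76.67 * 1000 = 76670
  sigma = 76670 * 0.00024 = 18.4 MPa

18.4 MPa


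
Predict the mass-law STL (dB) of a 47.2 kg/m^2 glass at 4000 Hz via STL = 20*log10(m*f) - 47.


Mass law: STL = 20 * log10(m * f) - 47
  m * f = 47.2 * 4000 = 188800
  log10(188800) = 5.276
  STL = 20 * 5.276 - 47 = 105.52 - 47 = 58.5 dB

58.5 dB


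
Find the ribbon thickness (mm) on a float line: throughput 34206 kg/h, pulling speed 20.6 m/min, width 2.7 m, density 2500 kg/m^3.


Ribbon cross-section from mass balance:
  Volume rate = throughput / density = 34206 / 2500 = 13.6824 m^3/h
  thickness = volume rate / (speed * 60 * width), i.e.
  thickness = throughput / (60 * speed * width * density) * 1000
  thickness = 34206 / (60 * 20.6 * 2.7 * 2500) * 1000 = 4.1 mm

4.1 mm


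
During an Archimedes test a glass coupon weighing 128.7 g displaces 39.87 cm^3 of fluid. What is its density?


Use the definition of density:
  rho = mass / volume
  rho = 128.7 / 39.87 = 3.228 g/cm^3

3.228 g/cm^3
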